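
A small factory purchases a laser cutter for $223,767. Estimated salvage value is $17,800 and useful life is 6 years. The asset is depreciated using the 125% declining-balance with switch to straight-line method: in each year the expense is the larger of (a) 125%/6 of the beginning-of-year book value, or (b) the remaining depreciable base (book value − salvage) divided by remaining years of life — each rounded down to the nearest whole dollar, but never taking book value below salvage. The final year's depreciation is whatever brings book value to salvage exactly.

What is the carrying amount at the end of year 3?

$109,633

Depreciable base = $223,767 − $17,800 = $205,967.
Year 1: DB = ⌊$223,767 × 125%/6⌋ = $46,618; SL = ⌊$205,967/6⌋ = $34,327 → take DB $46,618. Book value $177,149.
Year 2: DB = ⌊$177,149 × 125%/6⌋ = $36,906; SL = ⌊$159,349/5⌋ = $31,869 → take DB $36,906. Book value $140,243.
Year 3: DB = ⌊$140,243 × 125%/6⌋ = $29,217; SL = ⌊$122,443/4⌋ = $30,610 → take SL $30,610. Book value $109,633.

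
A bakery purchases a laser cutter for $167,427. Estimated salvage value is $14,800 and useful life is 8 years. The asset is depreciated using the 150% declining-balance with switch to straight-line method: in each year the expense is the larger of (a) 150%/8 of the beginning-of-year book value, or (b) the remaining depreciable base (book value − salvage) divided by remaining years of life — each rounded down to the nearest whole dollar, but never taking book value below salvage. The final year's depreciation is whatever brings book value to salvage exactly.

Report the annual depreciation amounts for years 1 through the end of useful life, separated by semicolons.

$31,392; $25,506; $20,724; $16,838; $14,541; $14,542; $14,542; $14,542

Depreciable base = $167,427 − $14,800 = $152,627.
Year 1: DB = ⌊$167,427 × 150%/8⌋ = $31,392; SL = ⌊$152,627/8⌋ = $19,078 → take DB $31,392. Book value $136,035.
Year 2: DB = ⌊$136,035 × 150%/8⌋ = $25,506; SL = ⌊$121,235/7⌋ = $17,319 → take DB $25,506. Book value $110,529.
Year 3: DB = ⌊$110,529 × 150%/8⌋ = $20,724; SL = ⌊$95,729/6⌋ = $15,954 → take DB $20,724. Book value $89,805.
Year 4: DB = ⌊$89,805 × 150%/8⌋ = $16,838; SL = ⌊$75,005/5⌋ = $15,001 → take DB $16,838. Book value $72,967.
Year 5: DB = ⌊$72,967 × 150%/8⌋ = $13,681; SL = ⌊$58,167/4⌋ = $14,541 → take SL $14,541. Book value $58,426.
Year 6: DB = ⌊$58,426 × 150%/8⌋ = $10,954; SL = ⌊$43,626/3⌋ = $14,542 → take SL $14,542. Book value $43,884.
Year 7: DB = ⌊$43,884 × 150%/8⌋ = $8,228; SL = ⌊$29,084/2⌋ = $14,542 → take SL $14,542. Book value $29,342.
Year 8 (final): $29,342 − $14,800 = $14,542. Book value $14,800.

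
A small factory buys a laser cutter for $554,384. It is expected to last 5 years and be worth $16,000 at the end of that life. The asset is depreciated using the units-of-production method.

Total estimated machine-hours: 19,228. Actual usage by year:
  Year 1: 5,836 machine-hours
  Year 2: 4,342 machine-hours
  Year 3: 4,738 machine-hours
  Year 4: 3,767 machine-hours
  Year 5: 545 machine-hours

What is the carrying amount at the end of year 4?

Depreciable base = $554,384 − $16,000 = $538,384.
Rate = $538,384 / 19,228 machine-hours = $28 per machine-hour.
Year 1: 5,836 × $28 = $163,408. Book value $390,976.
Year 2: 4,342 × $28 = $121,576. Book value $269,400.
Year 3: 4,738 × $28 = $132,664. Book value $136,736.
Year 4: 3,767 × $28 = $105,476. Book value $31,260.

$31,260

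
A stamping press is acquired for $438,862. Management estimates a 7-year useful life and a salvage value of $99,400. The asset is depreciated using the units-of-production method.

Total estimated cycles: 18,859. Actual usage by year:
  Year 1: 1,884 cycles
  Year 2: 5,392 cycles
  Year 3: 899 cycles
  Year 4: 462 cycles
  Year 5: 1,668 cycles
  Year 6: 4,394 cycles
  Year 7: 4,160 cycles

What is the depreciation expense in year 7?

$74,880

Depreciable base = $438,862 − $99,400 = $339,462.
Rate = $339,462 / 18,859 cycles = $18 per cycle.
Year 1: 1,884 × $18 = $33,912. Book value $404,950.
Year 2: 5,392 × $18 = $97,056. Book value $307,894.
Year 3: 899 × $18 = $16,182. Book value $291,712.
Year 4: 462 × $18 = $8,316. Book value $283,396.
Year 5: 1,668 × $18 = $30,024. Book value $253,372.
Year 6: 4,394 × $18 = $79,092. Book value $174,280.
Year 7: 4,160 × $18 = $74,880. Book value $99,400.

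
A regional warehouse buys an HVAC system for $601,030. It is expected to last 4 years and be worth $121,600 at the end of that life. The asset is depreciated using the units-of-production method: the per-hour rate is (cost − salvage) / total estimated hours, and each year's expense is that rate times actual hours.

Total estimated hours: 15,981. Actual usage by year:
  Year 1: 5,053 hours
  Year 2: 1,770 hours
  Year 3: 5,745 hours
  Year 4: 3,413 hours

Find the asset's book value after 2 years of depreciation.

$396,340

Depreciable base = $601,030 − $121,600 = $479,430.
Rate = $479,430 / 15,981 hours = $30 per hour.
Year 1: 5,053 × $30 = $151,590. Book value $449,440.
Year 2: 1,770 × $30 = $53,100. Book value $396,340.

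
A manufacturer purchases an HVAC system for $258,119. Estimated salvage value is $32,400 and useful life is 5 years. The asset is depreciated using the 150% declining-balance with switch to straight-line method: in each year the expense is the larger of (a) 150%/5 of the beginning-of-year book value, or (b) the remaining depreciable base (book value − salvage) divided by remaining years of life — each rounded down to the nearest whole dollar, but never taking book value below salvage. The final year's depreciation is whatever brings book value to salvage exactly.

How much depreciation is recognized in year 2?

Depreciable base = $258,119 − $32,400 = $225,719.
Year 1: DB = ⌊$258,119 × 150%/5⌋ = $77,435; SL = ⌊$225,719/5⌋ = $45,143 → take DB $77,435. Book value $180,684.
Year 2: DB = ⌊$180,684 × 150%/5⌋ = $54,205; SL = ⌊$148,284/4⌋ = $37,071 → take DB $54,205. Book value $126,479.

$54,205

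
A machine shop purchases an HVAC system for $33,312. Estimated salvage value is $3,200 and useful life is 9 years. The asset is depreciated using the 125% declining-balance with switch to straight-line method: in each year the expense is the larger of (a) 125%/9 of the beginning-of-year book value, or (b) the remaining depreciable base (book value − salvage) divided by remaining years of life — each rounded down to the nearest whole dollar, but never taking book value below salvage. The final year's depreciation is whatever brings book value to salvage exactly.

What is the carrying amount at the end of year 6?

$12,236

Depreciable base = $33,312 − $3,200 = $30,112.
Year 1: DB = ⌊$33,312 × 125%/9⌋ = $4,626; SL = ⌊$30,112/9⌋ = $3,345 → take DB $4,626. Book value $28,686.
Year 2: DB = ⌊$28,686 × 125%/9⌋ = $3,984; SL = ⌊$25,486/8⌋ = $3,185 → take DB $3,984. Book value $24,702.
Year 3: DB = ⌊$24,702 × 125%/9⌋ = $3,430; SL = ⌊$21,502/7⌋ = $3,071 → take DB $3,430. Book value $21,272.
Year 4: DB = ⌊$21,272 × 125%/9⌋ = $2,954; SL = ⌊$18,072/6⌋ = $3,012 → take SL $3,012. Book value $18,260.
Year 5: DB = ⌊$18,260 × 125%/9⌋ = $2,536; SL = ⌊$15,060/5⌋ = $3,012 → take SL $3,012. Book value $15,248.
Year 6: DB = ⌊$15,248 × 125%/9⌋ = $2,117; SL = ⌊$12,048/4⌋ = $3,012 → take SL $3,012. Book value $12,236.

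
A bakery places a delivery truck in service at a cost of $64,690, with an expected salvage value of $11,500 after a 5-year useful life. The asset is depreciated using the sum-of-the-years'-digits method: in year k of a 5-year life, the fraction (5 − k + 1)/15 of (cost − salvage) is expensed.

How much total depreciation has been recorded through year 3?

$42,552

Depreciable base = $64,690 − $11,500 = $53,190.
Sum of the years' digits = 5+4+3+2+1 = 15.
Year 1: $53,190 × 5/15 = $17,730. Book value $46,960.
Year 2: $53,190 × 4/15 = $14,184. Book value $32,776.
Year 3: $53,190 × 3/15 = $10,638. Book value $22,138.
Accumulated through year 3 = $64,690 − $22,138 = $42,552.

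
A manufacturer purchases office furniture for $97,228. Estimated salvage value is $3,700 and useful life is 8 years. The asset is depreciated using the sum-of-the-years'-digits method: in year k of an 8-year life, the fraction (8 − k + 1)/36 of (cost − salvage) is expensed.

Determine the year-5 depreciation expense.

$10,392

Depreciable base = $97,228 − $3,700 = $93,528.
Sum of the years' digits = 8+7+6+5+4+3+2+1 = 36.
Year 1: $93,528 × 8/36 = $20,784. Book value $76,444.
Year 2: $93,528 × 7/36 = $18,186. Book value $58,258.
Year 3: $93,528 × 6/36 = $15,588. Book value $42,670.
Year 4: $93,528 × 5/36 = $12,990. Book value $29,680.
Year 5: $93,528 × 4/36 = $10,392. Book value $19,288.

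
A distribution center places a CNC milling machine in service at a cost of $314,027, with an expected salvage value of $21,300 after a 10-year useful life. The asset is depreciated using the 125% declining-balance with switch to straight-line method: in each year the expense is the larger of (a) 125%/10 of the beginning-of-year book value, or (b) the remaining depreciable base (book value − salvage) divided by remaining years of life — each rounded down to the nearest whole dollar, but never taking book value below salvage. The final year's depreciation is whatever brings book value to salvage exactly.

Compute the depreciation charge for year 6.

$27,011

Depreciable base = $314,027 − $21,300 = $292,727.
Year 1: DB = ⌊$314,027 × 125%/10⌋ = $39,253; SL = ⌊$292,727/10⌋ = $29,272 → take DB $39,253. Book value $274,774.
Year 2: DB = ⌊$274,774 × 125%/10⌋ = $34,346; SL = ⌊$253,474/9⌋ = $28,163 → take DB $34,346. Book value $240,428.
Year 3: DB = ⌊$240,428 × 125%/10⌋ = $30,053; SL = ⌊$219,128/8⌋ = $27,391 → take DB $30,053. Book value $210,375.
Year 4: DB = ⌊$210,375 × 125%/10⌋ = $26,296; SL = ⌊$189,075/7⌋ = $27,010 → take SL $27,010. Book value $183,365.
Year 5: DB = ⌊$183,365 × 125%/10⌋ = $22,920; SL = ⌊$162,065/6⌋ = $27,010 → take SL $27,010. Book value $156,355.
Year 6: DB = ⌊$156,355 × 125%/10⌋ = $19,544; SL = ⌊$135,055/5⌋ = $27,011 → take SL $27,011. Book value $129,344.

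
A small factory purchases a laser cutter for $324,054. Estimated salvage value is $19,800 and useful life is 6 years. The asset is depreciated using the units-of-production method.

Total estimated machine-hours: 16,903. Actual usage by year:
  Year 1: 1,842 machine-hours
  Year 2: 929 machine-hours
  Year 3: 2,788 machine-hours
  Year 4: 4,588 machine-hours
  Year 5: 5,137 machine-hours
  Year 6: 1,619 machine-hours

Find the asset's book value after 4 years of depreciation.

$141,408

Depreciable base = $324,054 − $19,800 = $304,254.
Rate = $304,254 / 16,903 machine-hours = $18 per machine-hour.
Year 1: 1,842 × $18 = $33,156. Book value $290,898.
Year 2: 929 × $18 = $16,722. Book value $274,176.
Year 3: 2,788 × $18 = $50,184. Book value $223,992.
Year 4: 4,588 × $18 = $82,584. Book value $141,408.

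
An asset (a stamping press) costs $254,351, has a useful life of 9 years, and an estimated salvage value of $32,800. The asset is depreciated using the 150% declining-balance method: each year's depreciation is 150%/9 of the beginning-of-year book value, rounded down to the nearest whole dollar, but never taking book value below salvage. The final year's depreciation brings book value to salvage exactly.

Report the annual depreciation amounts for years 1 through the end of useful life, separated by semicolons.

Depreciable base = $254,351 − $32,800 = $221,551.
Year 1: ⌊$254,351 × 150%/9⌋ = $42,391. Book value $211,960.
Year 2: ⌊$211,960 × 150%/9⌋ = $35,326. Book value $176,634.
Year 3: ⌊$176,634 × 150%/9⌋ = $29,439. Book value $147,195.
Year 4: ⌊$147,195 × 150%/9⌋ = $24,532. Book value $122,663.
Year 5: ⌊$122,663 × 150%/9⌋ = $20,443. Book value $102,220.
Year 6: ⌊$102,220 × 150%/9⌋ = $17,036. Book value $85,184.
Year 7: ⌊$85,184 × 150%/9⌋ = $14,197. Book value $70,987.
Year 8: ⌊$70,987 × 150%/9⌋ = $11,831. Book value $59,156.
Year 9 (final): $59,156 − $32,800 = $26,356. Book value $32,800.

$42,391; $35,326; $29,439; $24,532; $20,443; $17,036; $14,197; $11,831; $26,356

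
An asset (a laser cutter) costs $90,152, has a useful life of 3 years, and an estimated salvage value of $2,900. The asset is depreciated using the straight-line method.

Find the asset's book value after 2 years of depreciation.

Depreciable base = $90,152 − $2,900 = $87,252.
Annual expense = $87,252 / 3 = $29,084.
End of year 1: book value $61,068.
End of year 2: book value $31,984.

$31,984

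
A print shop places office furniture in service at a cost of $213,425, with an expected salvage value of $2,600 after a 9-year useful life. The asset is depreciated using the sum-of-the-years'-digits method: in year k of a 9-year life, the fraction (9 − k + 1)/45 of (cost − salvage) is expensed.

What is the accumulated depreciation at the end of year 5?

Depreciable base = $213,425 − $2,600 = $210,825.
Sum of the years' digits = 9+8+7+6+5+4+3+2+1 = 45.
Year 1: $210,825 × 9/45 = $42,165. Book value $171,260.
Year 2: $210,825 × 8/45 = $37,480. Book value $133,780.
Year 3: $210,825 × 7/45 = $32,795. Book value $100,985.
Year 4: $210,825 × 6/45 = $28,110. Book value $72,875.
Year 5: $210,825 × 5/45 = $23,425. Book value $49,450.
Accumulated through year 5 = $213,425 − $49,450 = $163,975.

$163,975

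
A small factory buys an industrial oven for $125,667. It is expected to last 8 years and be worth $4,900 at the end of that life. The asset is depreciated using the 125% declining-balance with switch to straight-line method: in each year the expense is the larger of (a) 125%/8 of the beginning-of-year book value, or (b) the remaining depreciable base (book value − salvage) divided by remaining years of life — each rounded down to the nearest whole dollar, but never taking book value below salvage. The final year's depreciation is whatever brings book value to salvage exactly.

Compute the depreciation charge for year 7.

Depreciable base = $125,667 − $4,900 = $120,767.
Year 1: DB = ⌊$125,667 × 125%/8⌋ = $19,635; SL = ⌊$120,767/8⌋ = $15,095 → take DB $19,635. Book value $106,032.
Year 2: DB = ⌊$106,032 × 125%/8⌋ = $16,567; SL = ⌊$101,132/7⌋ = $14,447 → take DB $16,567. Book value $89,465.
Year 3: DB = ⌊$89,465 × 125%/8⌋ = $13,978; SL = ⌊$84,565/6⌋ = $14,094 → take SL $14,094. Book value $75,371.
Year 4: DB = ⌊$75,371 × 125%/8⌋ = $11,776; SL = ⌊$70,471/5⌋ = $14,094 → take SL $14,094. Book value $61,277.
Year 5: DB = ⌊$61,277 × 125%/8⌋ = $9,574; SL = ⌊$56,377/4⌋ = $14,094 → take SL $14,094. Book value $47,183.
Year 6: DB = ⌊$47,183 × 125%/8⌋ = $7,372; SL = ⌊$42,283/3⌋ = $14,094 → take SL $14,094. Book value $33,089.
Year 7: DB = ⌊$33,089 × 125%/8⌋ = $5,170; SL = ⌊$28,189/2⌋ = $14,094 → take SL $14,094. Book value $18,995.

$14,094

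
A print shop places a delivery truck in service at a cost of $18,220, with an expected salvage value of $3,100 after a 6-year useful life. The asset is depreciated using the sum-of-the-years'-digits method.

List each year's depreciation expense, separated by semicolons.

$4,320; $3,600; $2,880; $2,160; $1,440; $720

Depreciable base = $18,220 − $3,100 = $15,120.
Sum of the years' digits = 6+5+4+3+2+1 = 21.
Year 1: $15,120 × 6/21 = $4,320. Book value $13,900.
Year 2: $15,120 × 5/21 = $3,600. Book value $10,300.
Year 3: $15,120 × 4/21 = $2,880. Book value $7,420.
Year 4: $15,120 × 3/21 = $2,160. Book value $5,260.
Year 5: $15,120 × 2/21 = $1,440. Book value $3,820.
Year 6: $15,120 × 1/21 = $720. Book value $3,100.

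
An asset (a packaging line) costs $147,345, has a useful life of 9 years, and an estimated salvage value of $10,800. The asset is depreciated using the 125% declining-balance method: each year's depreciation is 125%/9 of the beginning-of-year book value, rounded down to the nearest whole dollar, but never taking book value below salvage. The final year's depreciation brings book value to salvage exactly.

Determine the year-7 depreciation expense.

Depreciable base = $147,345 − $10,800 = $136,545.
Year 1: ⌊$147,345 × 125%/9⌋ = $20,464. Book value $126,881.
Year 2: ⌊$126,881 × 125%/9⌋ = $17,622. Book value $109,259.
Year 3: ⌊$109,259 × 125%/9⌋ = $15,174. Book value $94,085.
Year 4: ⌊$94,085 × 125%/9⌋ = $13,067. Book value $81,018.
Year 5: ⌊$81,018 × 125%/9⌋ = $11,252. Book value $69,766.
Year 6: ⌊$69,766 × 125%/9⌋ = $9,689. Book value $60,077.
Year 7: ⌊$60,077 × 125%/9⌋ = $8,344. Book value $51,733.

$8,344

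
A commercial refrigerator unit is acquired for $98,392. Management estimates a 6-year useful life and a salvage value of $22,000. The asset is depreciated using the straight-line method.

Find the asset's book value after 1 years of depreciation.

$85,660

Depreciable base = $98,392 − $22,000 = $76,392.
Annual expense = $76,392 / 6 = $12,732.
End of year 1: book value $85,660.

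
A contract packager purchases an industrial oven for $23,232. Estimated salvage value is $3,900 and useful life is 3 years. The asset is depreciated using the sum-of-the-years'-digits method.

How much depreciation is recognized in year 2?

Depreciable base = $23,232 − $3,900 = $19,332.
Sum of the years' digits = 3+2+1 = 6.
Year 1: $19,332 × 3/6 = $9,666. Book value $13,566.
Year 2: $19,332 × 2/6 = $6,444. Book value $7,122.

$6,444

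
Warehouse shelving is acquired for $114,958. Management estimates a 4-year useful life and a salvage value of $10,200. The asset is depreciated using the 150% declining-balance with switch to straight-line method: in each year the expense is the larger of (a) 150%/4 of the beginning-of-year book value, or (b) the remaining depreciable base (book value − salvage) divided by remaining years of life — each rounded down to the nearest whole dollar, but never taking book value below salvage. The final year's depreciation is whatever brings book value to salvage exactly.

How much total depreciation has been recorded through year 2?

Depreciable base = $114,958 − $10,200 = $104,758.
Year 1: DB = ⌊$114,958 × 150%/4⌋ = $43,109; SL = ⌊$104,758/4⌋ = $26,189 → take DB $43,109. Book value $71,849.
Year 2: DB = ⌊$71,849 × 150%/4⌋ = $26,943; SL = ⌊$61,649/3⌋ = $20,549 → take DB $26,943. Book value $44,906.
Accumulated through year 2 = $114,958 − $44,906 = $70,052.

$70,052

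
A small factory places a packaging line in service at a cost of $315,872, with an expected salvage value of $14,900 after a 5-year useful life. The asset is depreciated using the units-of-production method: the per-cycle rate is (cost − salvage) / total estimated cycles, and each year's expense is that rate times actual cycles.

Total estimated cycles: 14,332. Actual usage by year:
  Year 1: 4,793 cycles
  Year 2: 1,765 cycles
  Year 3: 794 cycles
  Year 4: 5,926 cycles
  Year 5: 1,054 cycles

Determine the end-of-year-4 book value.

$37,034

Depreciable base = $315,872 − $14,900 = $300,972.
Rate = $300,972 / 14,332 cycles = $21 per cycle.
Year 1: 4,793 × $21 = $100,653. Book value $215,219.
Year 2: 1,765 × $21 = $37,065. Book value $178,154.
Year 3: 794 × $21 = $16,674. Book value $161,480.
Year 4: 5,926 × $21 = $124,446. Book value $37,034.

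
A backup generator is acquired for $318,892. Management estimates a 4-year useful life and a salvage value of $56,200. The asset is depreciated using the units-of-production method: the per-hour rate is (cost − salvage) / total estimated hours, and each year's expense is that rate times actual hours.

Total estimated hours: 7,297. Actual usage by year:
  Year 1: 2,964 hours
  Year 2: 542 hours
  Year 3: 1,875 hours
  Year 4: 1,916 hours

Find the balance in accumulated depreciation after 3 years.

$193,716

Depreciable base = $318,892 − $56,200 = $262,692.
Rate = $262,692 / 7,297 hours = $36 per hour.
Year 1: 2,964 × $36 = $106,704. Book value $212,188.
Year 2: 542 × $36 = $19,512. Book value $192,676.
Year 3: 1,875 × $36 = $67,500. Book value $125,176.
Accumulated through year 3 = $318,892 − $125,176 = $193,716.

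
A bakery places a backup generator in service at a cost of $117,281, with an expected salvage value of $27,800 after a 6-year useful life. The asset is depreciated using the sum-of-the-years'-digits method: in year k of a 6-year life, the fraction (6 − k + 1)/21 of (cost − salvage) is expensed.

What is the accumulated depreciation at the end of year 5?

Depreciable base = $117,281 − $27,800 = $89,481.
Sum of the years' digits = 6+5+4+3+2+1 = 21.
Year 1: $89,481 × 6/21 = $25,566. Book value $91,715.
Year 2: $89,481 × 5/21 = $21,305. Book value $70,410.
Year 3: $89,481 × 4/21 = $17,044. Book value $53,366.
Year 4: $89,481 × 3/21 = $12,783. Book value $40,583.
Year 5: $89,481 × 2/21 = $8,522. Book value $32,061.
Accumulated through year 5 = $117,281 − $32,061 = $85,220.

$85,220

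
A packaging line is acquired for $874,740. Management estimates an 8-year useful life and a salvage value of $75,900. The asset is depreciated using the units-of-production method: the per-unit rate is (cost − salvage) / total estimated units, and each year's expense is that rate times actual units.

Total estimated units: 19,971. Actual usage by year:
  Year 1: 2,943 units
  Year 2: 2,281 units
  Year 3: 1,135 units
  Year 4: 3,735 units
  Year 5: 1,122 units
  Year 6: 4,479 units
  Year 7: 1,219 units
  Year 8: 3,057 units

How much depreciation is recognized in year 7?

Depreciable base = $874,740 − $75,900 = $798,840.
Rate = $798,840 / 19,971 units = $40 per unit.
Year 1: 2,943 × $40 = $117,720. Book value $757,020.
Year 2: 2,281 × $40 = $91,240. Book value $665,780.
Year 3: 1,135 × $40 = $45,400. Book value $620,380.
Year 4: 3,735 × $40 = $149,400. Book value $470,980.
Year 5: 1,122 × $40 = $44,880. Book value $426,100.
Year 6: 4,479 × $40 = $179,160. Book value $246,940.
Year 7: 1,219 × $40 = $48,760. Book value $198,180.

$48,760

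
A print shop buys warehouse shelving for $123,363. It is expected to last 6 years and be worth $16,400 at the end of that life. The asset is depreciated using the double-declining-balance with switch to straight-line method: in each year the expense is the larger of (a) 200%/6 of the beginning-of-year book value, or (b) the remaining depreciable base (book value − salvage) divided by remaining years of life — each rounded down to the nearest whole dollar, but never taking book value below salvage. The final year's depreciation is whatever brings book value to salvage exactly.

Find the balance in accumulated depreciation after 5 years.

Depreciable base = $123,363 − $16,400 = $106,963.
Year 1: DB = ⌊$123,363 × 200%/6⌋ = $41,121; SL = ⌊$106,963/6⌋ = $17,827 → take DB $41,121. Book value $82,242.
Year 2: DB = ⌊$82,242 × 200%/6⌋ = $27,414; SL = ⌊$65,842/5⌋ = $13,168 → take DB $27,414. Book value $54,828.
Year 3: DB = ⌊$54,828 × 200%/6⌋ = $18,276; SL = ⌊$38,428/4⌋ = $9,607 → take DB $18,276. Book value $36,552.
Year 4: DB = ⌊$36,552 × 200%/6⌋ = $12,184; SL = ⌊$20,152/3⌋ = $6,717 → take DB $12,184. Book value $24,368.
Year 5: DB = ⌊$24,368 × 200%/6⌋ = $8,122; SL = ⌊$7,968/2⌋ = $3,984 → take DB $8,122, capped at $7,968. Book value $16,400.
Accumulated through year 5 = $123,363 − $16,400 = $106,963.

$106,963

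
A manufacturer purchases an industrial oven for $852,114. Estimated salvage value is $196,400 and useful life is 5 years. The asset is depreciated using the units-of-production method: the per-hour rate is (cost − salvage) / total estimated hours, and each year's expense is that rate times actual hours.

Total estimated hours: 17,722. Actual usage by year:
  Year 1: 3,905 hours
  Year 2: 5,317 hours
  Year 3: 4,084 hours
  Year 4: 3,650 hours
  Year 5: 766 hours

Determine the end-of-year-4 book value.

Depreciable base = $852,114 − $196,400 = $655,714.
Rate = $655,714 / 17,722 hours = $37 per hour.
Year 1: 3,905 × $37 = $144,485. Book value $707,629.
Year 2: 5,317 × $37 = $196,729. Book value $510,900.
Year 3: 4,084 × $37 = $151,108. Book value $359,792.
Year 4: 3,650 × $37 = $135,050. Book value $224,742.

$224,742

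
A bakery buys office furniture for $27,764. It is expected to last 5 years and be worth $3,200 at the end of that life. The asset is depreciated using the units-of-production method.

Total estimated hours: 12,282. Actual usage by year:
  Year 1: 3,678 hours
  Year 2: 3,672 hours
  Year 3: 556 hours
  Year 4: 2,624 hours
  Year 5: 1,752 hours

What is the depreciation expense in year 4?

Depreciable base = $27,764 − $3,200 = $24,564.
Rate = $24,564 / 12,282 hours = $2 per hour.
Year 1: 3,678 × $2 = $7,356. Book value $20,408.
Year 2: 3,672 × $2 = $7,344. Book value $13,064.
Year 3: 556 × $2 = $1,112. Book value $11,952.
Year 4: 2,624 × $2 = $5,248. Book value $6,704.

$5,248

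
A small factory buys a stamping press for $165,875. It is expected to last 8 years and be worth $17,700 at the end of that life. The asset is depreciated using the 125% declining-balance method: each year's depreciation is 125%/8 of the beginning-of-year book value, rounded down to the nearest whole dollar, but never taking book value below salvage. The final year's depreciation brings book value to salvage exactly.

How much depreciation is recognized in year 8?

Depreciable base = $165,875 − $17,700 = $148,175.
Year 1: ⌊$165,875 × 125%/8⌋ = $25,917. Book value $139,958.
Year 2: ⌊$139,958 × 125%/8⌋ = $21,868. Book value $118,090.
Year 3: ⌊$118,090 × 125%/8⌋ = $18,451. Book value $99,639.
Year 4: ⌊$99,639 × 125%/8⌋ = $15,568. Book value $84,071.
Year 5: ⌊$84,071 × 125%/8⌋ = $13,136. Book value $70,935.
Year 6: ⌊$70,935 × 125%/8⌋ = $11,083. Book value $59,852.
Year 7: ⌊$59,852 × 125%/8⌋ = $9,351. Book value $50,501.
Year 8 (final): $50,501 − $17,700 = $32,801. Book value $17,700.

$32,801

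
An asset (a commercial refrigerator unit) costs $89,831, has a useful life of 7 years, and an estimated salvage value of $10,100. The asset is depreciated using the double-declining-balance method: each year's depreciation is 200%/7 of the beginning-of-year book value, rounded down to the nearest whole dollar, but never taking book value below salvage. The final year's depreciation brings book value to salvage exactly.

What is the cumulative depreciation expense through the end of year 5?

Depreciable base = $89,831 − $10,100 = $79,731.
Year 1: ⌊$89,831 × 200%/7⌋ = $25,666. Book value $64,165.
Year 2: ⌊$64,165 × 200%/7⌋ = $18,332. Book value $45,833.
Year 3: ⌊$45,833 × 200%/7⌋ = $13,095. Book value $32,738.
Year 4: ⌊$32,738 × 200%/7⌋ = $9,353. Book value $23,385.
Year 5: ⌊$23,385 × 200%/7⌋ = $6,681. Book value $16,704.
Accumulated through year 5 = $89,831 − $16,704 = $73,127.

$73,127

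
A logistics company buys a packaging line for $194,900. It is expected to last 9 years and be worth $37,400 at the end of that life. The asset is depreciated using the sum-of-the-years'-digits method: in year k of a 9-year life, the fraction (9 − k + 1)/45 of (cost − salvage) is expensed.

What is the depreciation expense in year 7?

Depreciable base = $194,900 − $37,400 = $157,500.
Sum of the years' digits = 9+8+7+6+5+4+3+2+1 = 45.
Year 1: $157,500 × 9/45 = $31,500. Book value $163,400.
Year 2: $157,500 × 8/45 = $28,000. Book value $135,400.
Year 3: $157,500 × 7/45 = $24,500. Book value $110,900.
Year 4: $157,500 × 6/45 = $21,000. Book value $89,900.
Year 5: $157,500 × 5/45 = $17,500. Book value $72,400.
Year 6: $157,500 × 4/45 = $14,000. Book value $58,400.
Year 7: $157,500 × 3/45 = $10,500. Book value $47,900.

$10,500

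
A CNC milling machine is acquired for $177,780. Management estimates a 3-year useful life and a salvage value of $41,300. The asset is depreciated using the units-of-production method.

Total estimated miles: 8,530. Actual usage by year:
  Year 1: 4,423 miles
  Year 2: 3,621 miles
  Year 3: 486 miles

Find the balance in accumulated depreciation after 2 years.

Depreciable base = $177,780 − $41,300 = $136,480.
Rate = $136,480 / 8,530 miles = $16 per mile.
Year 1: 4,423 × $16 = $70,768. Book value $107,012.
Year 2: 3,621 × $16 = $57,936. Book value $49,076.
Accumulated through year 2 = $177,780 − $49,076 = $128,704.

$128,704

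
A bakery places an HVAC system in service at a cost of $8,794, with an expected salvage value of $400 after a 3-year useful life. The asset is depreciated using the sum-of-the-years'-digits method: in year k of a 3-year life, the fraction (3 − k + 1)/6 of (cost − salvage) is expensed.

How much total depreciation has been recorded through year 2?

Depreciable base = $8,794 − $400 = $8,394.
Sum of the years' digits = 3+2+1 = 6.
Year 1: $8,394 × 3/6 = $4,197. Book value $4,597.
Year 2: $8,394 × 2/6 = $2,798. Book value $1,799.
Accumulated through year 2 = $8,794 − $1,799 = $6,995.

$6,995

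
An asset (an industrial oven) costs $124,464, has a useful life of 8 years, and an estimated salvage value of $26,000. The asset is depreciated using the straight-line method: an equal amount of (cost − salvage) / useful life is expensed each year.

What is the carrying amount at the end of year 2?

Depreciable base = $124,464 − $26,000 = $98,464.
Annual expense = $98,464 / 8 = $12,308.
End of year 1: book value $112,156.
End of year 2: book value $99,848.

$99,848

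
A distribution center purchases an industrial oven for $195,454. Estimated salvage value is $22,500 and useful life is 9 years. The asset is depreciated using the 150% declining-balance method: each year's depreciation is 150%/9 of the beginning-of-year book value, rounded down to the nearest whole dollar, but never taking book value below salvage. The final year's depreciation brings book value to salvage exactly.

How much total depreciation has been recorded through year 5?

Depreciable base = $195,454 − $22,500 = $172,954.
Year 1: ⌊$195,454 × 150%/9⌋ = $32,575. Book value $162,879.
Year 2: ⌊$162,879 × 150%/9⌋ = $27,146. Book value $135,733.
Year 3: ⌊$135,733 × 150%/9⌋ = $22,622. Book value $113,111.
Year 4: ⌊$113,111 × 150%/9⌋ = $18,851. Book value $94,260.
Year 5: ⌊$94,260 × 150%/9⌋ = $15,710. Book value $78,550.
Accumulated through year 5 = $195,454 − $78,550 = $116,904.

$116,904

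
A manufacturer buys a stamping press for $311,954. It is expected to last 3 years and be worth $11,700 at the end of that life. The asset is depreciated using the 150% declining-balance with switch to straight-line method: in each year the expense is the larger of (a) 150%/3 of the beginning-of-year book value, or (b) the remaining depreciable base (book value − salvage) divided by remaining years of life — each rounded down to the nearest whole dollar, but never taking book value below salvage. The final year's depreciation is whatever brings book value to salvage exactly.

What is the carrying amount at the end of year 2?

$77,989

Depreciable base = $311,954 − $11,700 = $300,254.
Year 1: DB = ⌊$311,954 × 150%/3⌋ = $155,977; SL = ⌊$300,254/3⌋ = $100,084 → take DB $155,977. Book value $155,977.
Year 2: DB = ⌊$155,977 × 150%/3⌋ = $77,988; SL = ⌊$144,277/2⌋ = $72,138 → take DB $77,988. Book value $77,989.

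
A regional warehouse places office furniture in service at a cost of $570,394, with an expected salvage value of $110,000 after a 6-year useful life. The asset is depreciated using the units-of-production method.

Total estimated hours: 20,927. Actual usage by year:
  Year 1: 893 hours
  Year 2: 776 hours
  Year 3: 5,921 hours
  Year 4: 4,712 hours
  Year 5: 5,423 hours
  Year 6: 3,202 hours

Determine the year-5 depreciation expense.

$119,306

Depreciable base = $570,394 − $110,000 = $460,394.
Rate = $460,394 / 20,927 hours = $22 per hour.
Year 1: 893 × $22 = $19,646. Book value $550,748.
Year 2: 776 × $22 = $17,072. Book value $533,676.
Year 3: 5,921 × $22 = $130,262. Book value $403,414.
Year 4: 4,712 × $22 = $103,664. Book value $299,750.
Year 5: 5,423 × $22 = $119,306. Book value $180,444.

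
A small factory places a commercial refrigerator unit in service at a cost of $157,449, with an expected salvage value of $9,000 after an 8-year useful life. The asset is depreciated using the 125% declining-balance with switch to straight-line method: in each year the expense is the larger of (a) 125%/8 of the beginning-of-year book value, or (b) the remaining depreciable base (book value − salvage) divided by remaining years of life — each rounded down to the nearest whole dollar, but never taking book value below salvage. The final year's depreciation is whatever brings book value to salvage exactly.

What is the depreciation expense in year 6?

Depreciable base = $157,449 − $9,000 = $148,449.
Year 1: DB = ⌊$157,449 × 125%/8⌋ = $24,601; SL = ⌊$148,449/8⌋ = $18,556 → take DB $24,601. Book value $132,848.
Year 2: DB = ⌊$132,848 × 125%/8⌋ = $20,757; SL = ⌊$123,848/7⌋ = $17,692 → take DB $20,757. Book value $112,091.
Year 3: DB = ⌊$112,091 × 125%/8⌋ = $17,514; SL = ⌊$103,091/6⌋ = $17,181 → take DB $17,514. Book value $94,577.
Year 4: DB = ⌊$94,577 × 125%/8⌋ = $14,777; SL = ⌊$85,577/5⌋ = $17,115 → take SL $17,115. Book value $77,462.
Year 5: DB = ⌊$77,462 × 125%/8⌋ = $12,103; SL = ⌊$68,462/4⌋ = $17,115 → take SL $17,115. Book value $60,347.
Year 6: DB = ⌊$60,347 × 125%/8⌋ = $9,429; SL = ⌊$51,347/3⌋ = $17,115 → take SL $17,115. Book value $43,232.

$17,115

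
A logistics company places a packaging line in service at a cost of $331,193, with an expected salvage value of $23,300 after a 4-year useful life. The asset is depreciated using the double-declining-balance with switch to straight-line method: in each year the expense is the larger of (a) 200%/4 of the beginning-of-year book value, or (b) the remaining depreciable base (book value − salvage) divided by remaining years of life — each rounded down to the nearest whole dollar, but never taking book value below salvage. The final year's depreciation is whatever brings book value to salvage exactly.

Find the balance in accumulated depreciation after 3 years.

$289,793

Depreciable base = $331,193 − $23,300 = $307,893.
Year 1: DB = ⌊$331,193 × 200%/4⌋ = $165,596; SL = ⌊$307,893/4⌋ = $76,973 → take DB $165,596. Book value $165,597.
Year 2: DB = ⌊$165,597 × 200%/4⌋ = $82,798; SL = ⌊$142,297/3⌋ = $47,432 → take DB $82,798. Book value $82,799.
Year 3: DB = ⌊$82,799 × 200%/4⌋ = $41,399; SL = ⌊$59,499/2⌋ = $29,749 → take DB $41,399. Book value $41,400.
Accumulated through year 3 = $331,193 − $41,400 = $289,793.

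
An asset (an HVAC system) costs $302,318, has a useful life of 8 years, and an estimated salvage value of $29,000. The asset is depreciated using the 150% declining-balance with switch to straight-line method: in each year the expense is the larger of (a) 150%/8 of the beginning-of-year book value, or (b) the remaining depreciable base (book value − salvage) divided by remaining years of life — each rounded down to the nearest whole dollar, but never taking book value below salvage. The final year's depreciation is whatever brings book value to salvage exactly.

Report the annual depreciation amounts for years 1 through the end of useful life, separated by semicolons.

$56,684; $46,056; $37,420; $30,404; $25,688; $25,688; $25,689; $25,689

Depreciable base = $302,318 − $29,000 = $273,318.
Year 1: DB = ⌊$302,318 × 150%/8⌋ = $56,684; SL = ⌊$273,318/8⌋ = $34,164 → take DB $56,684. Book value $245,634.
Year 2: DB = ⌊$245,634 × 150%/8⌋ = $46,056; SL = ⌊$216,634/7⌋ = $30,947 → take DB $46,056. Book value $199,578.
Year 3: DB = ⌊$199,578 × 150%/8⌋ = $37,420; SL = ⌊$170,578/6⌋ = $28,429 → take DB $37,420. Book value $162,158.
Year 4: DB = ⌊$162,158 × 150%/8⌋ = $30,404; SL = ⌊$133,158/5⌋ = $26,631 → take DB $30,404. Book value $131,754.
Year 5: DB = ⌊$131,754 × 150%/8⌋ = $24,703; SL = ⌊$102,754/4⌋ = $25,688 → take SL $25,688. Book value $106,066.
Year 6: DB = ⌊$106,066 × 150%/8⌋ = $19,887; SL = ⌊$77,066/3⌋ = $25,688 → take SL $25,688. Book value $80,378.
Year 7: DB = ⌊$80,378 × 150%/8⌋ = $15,070; SL = ⌊$51,378/2⌋ = $25,689 → take SL $25,689. Book value $54,689.
Year 8 (final): $54,689 − $29,000 = $25,689. Book value $29,000.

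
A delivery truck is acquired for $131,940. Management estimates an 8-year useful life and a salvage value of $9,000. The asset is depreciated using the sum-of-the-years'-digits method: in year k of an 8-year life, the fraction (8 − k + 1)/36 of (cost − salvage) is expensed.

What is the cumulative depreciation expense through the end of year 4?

$88,790

Depreciable base = $131,940 − $9,000 = $122,940.
Sum of the years' digits = 8+7+6+5+4+3+2+1 = 36.
Year 1: $122,940 × 8/36 = $27,320. Book value $104,620.
Year 2: $122,940 × 7/36 = $23,905. Book value $80,715.
Year 3: $122,940 × 6/36 = $20,490. Book value $60,225.
Year 4: $122,940 × 5/36 = $17,075. Book value $43,150.
Accumulated through year 4 = $131,940 − $43,150 = $88,790.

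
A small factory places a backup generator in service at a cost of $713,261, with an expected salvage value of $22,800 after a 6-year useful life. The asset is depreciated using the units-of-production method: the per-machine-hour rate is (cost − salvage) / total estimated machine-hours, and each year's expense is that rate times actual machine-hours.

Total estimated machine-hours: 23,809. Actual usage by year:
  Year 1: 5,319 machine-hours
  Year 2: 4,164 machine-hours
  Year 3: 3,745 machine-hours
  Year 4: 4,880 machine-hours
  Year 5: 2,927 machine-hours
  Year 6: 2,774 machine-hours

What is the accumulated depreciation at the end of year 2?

$275,007

Depreciable base = $713,261 − $22,800 = $690,461.
Rate = $690,461 / 23,809 machine-hours = $29 per machine-hour.
Year 1: 5,319 × $29 = $154,251. Book value $559,010.
Year 2: 4,164 × $29 = $120,756. Book value $438,254.
Accumulated through year 2 = $713,261 − $438,254 = $275,007.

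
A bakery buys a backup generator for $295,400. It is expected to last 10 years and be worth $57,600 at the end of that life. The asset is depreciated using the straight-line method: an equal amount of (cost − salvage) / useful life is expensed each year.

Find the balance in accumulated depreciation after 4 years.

$95,120

Depreciable base = $295,400 − $57,600 = $237,800.
Annual expense = $237,800 / 10 = $23,780.
End of year 1: book value $271,620.
End of year 2: book value $247,840.
End of year 3: book value $224,060.
End of year 4: book value $200,280.
Accumulated through year 4 = $295,400 − $200,280 = $95,120.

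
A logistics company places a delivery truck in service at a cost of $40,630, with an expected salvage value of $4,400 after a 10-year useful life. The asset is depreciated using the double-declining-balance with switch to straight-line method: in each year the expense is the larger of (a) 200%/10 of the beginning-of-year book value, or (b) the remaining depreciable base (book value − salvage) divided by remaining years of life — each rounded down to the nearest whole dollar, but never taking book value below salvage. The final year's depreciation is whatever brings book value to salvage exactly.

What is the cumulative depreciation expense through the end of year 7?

Depreciable base = $40,630 − $4,400 = $36,230.
Year 1: DB = ⌊$40,630 × 200%/10⌋ = $8,126; SL = ⌊$36,230/10⌋ = $3,623 → take DB $8,126. Book value $32,504.
Year 2: DB = ⌊$32,504 × 200%/10⌋ = $6,500; SL = ⌊$28,104/9⌋ = $3,122 → take DB $6,500. Book value $26,004.
Year 3: DB = ⌊$26,004 × 200%/10⌋ = $5,200; SL = ⌊$21,604/8⌋ = $2,700 → take DB $5,200. Book value $20,804.
Year 4: DB = ⌊$20,804 × 200%/10⌋ = $4,160; SL = ⌊$16,404/7⌋ = $2,343 → take DB $4,160. Book value $16,644.
Year 5: DB = ⌊$16,644 × 200%/10⌋ = $3,328; SL = ⌊$12,244/6⌋ = $2,040 → take DB $3,328. Book value $13,316.
Year 6: DB = ⌊$13,316 × 200%/10⌋ = $2,663; SL = ⌊$8,916/5⌋ = $1,783 → take DB $2,663. Book value $10,653.
Year 7: DB = ⌊$10,653 × 200%/10⌋ = $2,130; SL = ⌊$6,253/4⌋ = $1,563 → take DB $2,130. Book value $8,523.
Accumulated through year 7 = $40,630 − $8,523 = $32,107.

$32,107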